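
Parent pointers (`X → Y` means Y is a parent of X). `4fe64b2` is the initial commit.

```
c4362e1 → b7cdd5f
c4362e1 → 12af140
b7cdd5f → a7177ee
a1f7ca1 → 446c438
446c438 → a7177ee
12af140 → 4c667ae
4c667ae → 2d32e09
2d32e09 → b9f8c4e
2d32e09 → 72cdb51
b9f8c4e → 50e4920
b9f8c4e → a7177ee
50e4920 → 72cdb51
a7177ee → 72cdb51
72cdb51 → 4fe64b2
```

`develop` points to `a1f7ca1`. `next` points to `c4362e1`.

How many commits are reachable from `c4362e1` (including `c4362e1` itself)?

10

Walking parent pointers from c4362e1: reachable set = {12af140, 2d32e09, 4c667ae, 4fe64b2, 50e4920, 72cdb51, a7177ee, b7cdd5f, b9f8c4e, c4362e1}.
That is 10 commits.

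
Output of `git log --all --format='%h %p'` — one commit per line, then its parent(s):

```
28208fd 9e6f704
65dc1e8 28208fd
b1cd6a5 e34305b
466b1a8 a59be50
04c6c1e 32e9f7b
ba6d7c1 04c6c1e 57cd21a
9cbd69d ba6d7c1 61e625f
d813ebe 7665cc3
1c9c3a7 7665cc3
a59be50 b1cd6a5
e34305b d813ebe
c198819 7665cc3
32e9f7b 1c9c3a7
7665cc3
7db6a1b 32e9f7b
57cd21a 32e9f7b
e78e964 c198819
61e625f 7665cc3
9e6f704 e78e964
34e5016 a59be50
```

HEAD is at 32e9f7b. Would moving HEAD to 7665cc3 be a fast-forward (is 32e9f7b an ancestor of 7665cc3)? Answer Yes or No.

No

A fast-forward from 32e9f7b to 7665cc3 is possible iff 32e9f7b is an ancestor of 7665cc3.
Ancestors of 7665cc3: {7665cc3}.
32e9f7b is not among them, so fast-forward is not possible.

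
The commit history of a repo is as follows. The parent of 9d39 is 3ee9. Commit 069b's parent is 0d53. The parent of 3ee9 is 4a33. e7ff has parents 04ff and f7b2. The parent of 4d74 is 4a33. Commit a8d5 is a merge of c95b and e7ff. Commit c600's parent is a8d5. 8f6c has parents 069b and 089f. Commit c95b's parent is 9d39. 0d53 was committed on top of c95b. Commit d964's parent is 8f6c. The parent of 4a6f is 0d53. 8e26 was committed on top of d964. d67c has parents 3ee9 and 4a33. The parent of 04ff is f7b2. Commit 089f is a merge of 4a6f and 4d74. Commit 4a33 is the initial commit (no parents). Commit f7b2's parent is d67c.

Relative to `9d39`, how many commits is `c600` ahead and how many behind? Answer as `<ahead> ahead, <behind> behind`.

Reachable from c600: {04ff, 3ee9, 4a33, 9d39, a8d5, c600, c95b, d67c, e7ff, f7b2}.
Reachable from 9d39: {3ee9, 4a33, 9d39}.
Only in c600's history (ahead): {04ff, a8d5, c600, c95b, d67c, e7ff, f7b2} — 7.
Only in 9d39's history (behind): {} — 0.

7 ahead, 0 behind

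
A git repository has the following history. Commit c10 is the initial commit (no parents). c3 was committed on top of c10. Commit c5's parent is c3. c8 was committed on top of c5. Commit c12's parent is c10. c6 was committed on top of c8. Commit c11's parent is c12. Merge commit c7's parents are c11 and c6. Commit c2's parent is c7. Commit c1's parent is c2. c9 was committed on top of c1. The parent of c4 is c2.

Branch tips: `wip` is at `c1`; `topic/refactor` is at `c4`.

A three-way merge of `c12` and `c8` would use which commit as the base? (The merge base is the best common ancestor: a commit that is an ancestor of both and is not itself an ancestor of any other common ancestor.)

c10

Ancestors of c12: {c10, c12}.
Ancestors of c8: {c10, c3, c5, c8}.
Common ancestors: {c10}.
The only common ancestor is c10, so it is the merge base.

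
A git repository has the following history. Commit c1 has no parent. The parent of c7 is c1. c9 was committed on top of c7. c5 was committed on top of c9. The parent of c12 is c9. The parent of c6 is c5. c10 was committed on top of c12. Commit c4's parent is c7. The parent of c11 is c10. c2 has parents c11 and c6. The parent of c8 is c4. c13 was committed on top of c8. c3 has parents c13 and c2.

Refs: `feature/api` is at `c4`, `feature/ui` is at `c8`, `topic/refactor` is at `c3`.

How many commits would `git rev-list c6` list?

Walking parent pointers from c6: reachable set = {c1, c5, c6, c7, c9}.
That is 5 commits.

5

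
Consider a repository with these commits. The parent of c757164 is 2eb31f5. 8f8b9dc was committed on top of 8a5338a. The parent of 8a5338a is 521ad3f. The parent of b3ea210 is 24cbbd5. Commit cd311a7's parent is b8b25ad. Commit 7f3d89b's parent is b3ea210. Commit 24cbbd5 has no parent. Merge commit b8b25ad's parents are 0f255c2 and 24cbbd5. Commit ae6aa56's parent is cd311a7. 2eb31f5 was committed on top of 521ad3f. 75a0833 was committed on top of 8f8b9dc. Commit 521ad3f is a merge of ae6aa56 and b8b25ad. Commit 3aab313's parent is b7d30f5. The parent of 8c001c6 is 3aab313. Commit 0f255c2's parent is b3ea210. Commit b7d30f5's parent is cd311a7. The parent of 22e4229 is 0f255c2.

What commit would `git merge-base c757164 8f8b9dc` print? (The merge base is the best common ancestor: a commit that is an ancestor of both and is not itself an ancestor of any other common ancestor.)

521ad3f

Ancestors of c757164: {0f255c2, 24cbbd5, 2eb31f5, 521ad3f, ae6aa56, b3ea210, b8b25ad, c757164, cd311a7}.
Ancestors of 8f8b9dc: {0f255c2, 24cbbd5, 521ad3f, 8a5338a, 8f8b9dc, ae6aa56, b3ea210, b8b25ad, cd311a7}.
Common ancestors: {0f255c2, 24cbbd5, 521ad3f, ae6aa56, b3ea210, b8b25ad, cd311a7}.
Among these, 521ad3f is not an ancestor of any other common ancestor — it is the merge base.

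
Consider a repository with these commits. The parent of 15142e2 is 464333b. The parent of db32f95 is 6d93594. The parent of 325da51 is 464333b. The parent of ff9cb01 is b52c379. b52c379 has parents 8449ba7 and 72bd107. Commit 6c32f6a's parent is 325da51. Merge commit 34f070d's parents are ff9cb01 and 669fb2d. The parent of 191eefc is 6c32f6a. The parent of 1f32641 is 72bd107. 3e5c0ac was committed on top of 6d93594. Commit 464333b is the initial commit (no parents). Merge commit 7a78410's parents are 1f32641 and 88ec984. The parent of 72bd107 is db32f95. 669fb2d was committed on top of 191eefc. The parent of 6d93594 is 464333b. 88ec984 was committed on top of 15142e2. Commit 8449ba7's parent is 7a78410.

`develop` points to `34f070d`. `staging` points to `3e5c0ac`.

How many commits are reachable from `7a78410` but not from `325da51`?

Reachable from 7a78410: {15142e2, 1f32641, 464333b, 6d93594, 72bd107, 7a78410, 88ec984, db32f95}.
Reachable from 325da51: {325da51, 464333b}.
In 7a78410's history but not 325da51's: {15142e2, 1f32641, 6d93594, 72bd107, 7a78410, 88ec984, db32f95} — 7 commits.

7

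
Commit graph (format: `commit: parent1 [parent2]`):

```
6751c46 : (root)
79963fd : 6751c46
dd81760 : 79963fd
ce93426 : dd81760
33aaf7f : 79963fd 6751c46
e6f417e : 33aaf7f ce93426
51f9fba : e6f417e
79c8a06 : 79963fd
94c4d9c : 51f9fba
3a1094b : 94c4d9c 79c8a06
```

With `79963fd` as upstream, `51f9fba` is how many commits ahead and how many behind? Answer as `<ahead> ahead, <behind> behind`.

Reachable from 51f9fba: {33aaf7f, 51f9fba, 6751c46, 79963fd, ce93426, dd81760, e6f417e}.
Reachable from 79963fd: {6751c46, 79963fd}.
Only in 51f9fba's history (ahead): {33aaf7f, 51f9fba, ce93426, dd81760, e6f417e} — 5.
Only in 79963fd's history (behind): {} — 0.

5 ahead, 0 behind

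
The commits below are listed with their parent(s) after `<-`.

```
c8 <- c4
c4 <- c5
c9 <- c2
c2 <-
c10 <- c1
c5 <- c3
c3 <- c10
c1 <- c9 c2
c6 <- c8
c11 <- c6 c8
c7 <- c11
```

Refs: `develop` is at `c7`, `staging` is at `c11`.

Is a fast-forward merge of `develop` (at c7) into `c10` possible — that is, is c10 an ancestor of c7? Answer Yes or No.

A fast-forward from c10 to c7 is possible iff c10 is an ancestor of c7.
Ancestors of c7: {c1, c10, c11, c2, c3, c4, c5, c6, c7, c8, c9}.
c10 is among them, so fast-forward is possible.

Yes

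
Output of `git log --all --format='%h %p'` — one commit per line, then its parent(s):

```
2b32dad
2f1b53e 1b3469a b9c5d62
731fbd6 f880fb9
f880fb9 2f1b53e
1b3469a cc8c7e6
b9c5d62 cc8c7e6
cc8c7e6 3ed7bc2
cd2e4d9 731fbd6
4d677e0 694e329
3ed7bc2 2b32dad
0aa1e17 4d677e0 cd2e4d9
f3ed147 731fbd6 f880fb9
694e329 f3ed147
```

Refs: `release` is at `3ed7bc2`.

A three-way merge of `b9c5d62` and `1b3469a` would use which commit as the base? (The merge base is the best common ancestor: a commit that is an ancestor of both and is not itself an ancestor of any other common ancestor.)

cc8c7e6

Ancestors of b9c5d62: {2b32dad, 3ed7bc2, b9c5d62, cc8c7e6}.
Ancestors of 1b3469a: {1b3469a, 2b32dad, 3ed7bc2, cc8c7e6}.
Common ancestors: {2b32dad, 3ed7bc2, cc8c7e6}.
Among these, cc8c7e6 is not an ancestor of any other common ancestor — it is the merge base.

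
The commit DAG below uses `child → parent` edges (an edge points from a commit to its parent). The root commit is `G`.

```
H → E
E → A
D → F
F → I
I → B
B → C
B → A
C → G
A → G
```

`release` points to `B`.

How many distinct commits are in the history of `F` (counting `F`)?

Walking parent pointers from F: reachable set = {A, B, C, F, G, I}.
That is 6 commits.

6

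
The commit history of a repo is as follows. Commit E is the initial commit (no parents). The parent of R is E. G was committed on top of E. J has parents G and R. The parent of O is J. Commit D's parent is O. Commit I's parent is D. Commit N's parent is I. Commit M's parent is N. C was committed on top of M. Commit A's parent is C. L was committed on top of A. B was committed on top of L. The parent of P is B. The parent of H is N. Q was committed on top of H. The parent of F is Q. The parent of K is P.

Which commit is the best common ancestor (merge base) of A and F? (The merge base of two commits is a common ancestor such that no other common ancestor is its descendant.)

Ancestors of A: {A, C, D, E, G, I, J, M, N, O, R}.
Ancestors of F: {D, E, F, G, H, I, J, N, O, Q, R}.
Common ancestors: {D, E, G, I, J, N, O, R}.
Among these, N is not an ancestor of any other common ancestor — it is the merge base.

N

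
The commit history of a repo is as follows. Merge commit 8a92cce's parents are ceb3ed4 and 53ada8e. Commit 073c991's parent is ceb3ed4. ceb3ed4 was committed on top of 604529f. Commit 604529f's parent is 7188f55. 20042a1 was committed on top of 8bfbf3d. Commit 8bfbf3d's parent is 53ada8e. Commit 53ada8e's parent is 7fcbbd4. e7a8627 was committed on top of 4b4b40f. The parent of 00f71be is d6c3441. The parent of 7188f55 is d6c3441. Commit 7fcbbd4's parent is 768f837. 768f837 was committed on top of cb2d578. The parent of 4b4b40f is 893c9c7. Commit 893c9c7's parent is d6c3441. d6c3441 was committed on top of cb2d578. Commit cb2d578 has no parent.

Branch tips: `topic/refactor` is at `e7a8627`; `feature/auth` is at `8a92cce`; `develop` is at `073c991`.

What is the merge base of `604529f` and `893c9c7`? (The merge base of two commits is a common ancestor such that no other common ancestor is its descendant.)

d6c3441

Ancestors of 604529f: {604529f, 7188f55, cb2d578, d6c3441}.
Ancestors of 893c9c7: {893c9c7, cb2d578, d6c3441}.
Common ancestors: {cb2d578, d6c3441}.
Among these, d6c3441 is not an ancestor of any other common ancestor — it is the merge base.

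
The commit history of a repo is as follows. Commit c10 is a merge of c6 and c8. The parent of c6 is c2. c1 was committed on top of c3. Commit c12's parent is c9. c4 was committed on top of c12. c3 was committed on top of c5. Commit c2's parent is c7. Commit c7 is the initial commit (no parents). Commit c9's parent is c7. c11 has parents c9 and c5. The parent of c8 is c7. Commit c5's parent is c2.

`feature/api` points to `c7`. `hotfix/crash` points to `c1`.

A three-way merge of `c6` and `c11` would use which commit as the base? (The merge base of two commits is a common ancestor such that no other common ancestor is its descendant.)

Ancestors of c6: {c2, c6, c7}.
Ancestors of c11: {c11, c2, c5, c7, c9}.
Common ancestors: {c2, c7}.
Among these, c2 is not an ancestor of any other common ancestor — it is the merge base.

c2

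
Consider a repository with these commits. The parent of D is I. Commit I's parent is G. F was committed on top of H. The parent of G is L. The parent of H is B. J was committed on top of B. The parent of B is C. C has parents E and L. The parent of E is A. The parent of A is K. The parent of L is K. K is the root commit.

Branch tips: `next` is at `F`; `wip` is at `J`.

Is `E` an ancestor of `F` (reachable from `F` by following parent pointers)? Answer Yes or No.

Yes

Ancestors of F (commits reachable by following parents): {A, B, C, E, F, H, K, L}.
E is in that set, so it is an ancestor of F.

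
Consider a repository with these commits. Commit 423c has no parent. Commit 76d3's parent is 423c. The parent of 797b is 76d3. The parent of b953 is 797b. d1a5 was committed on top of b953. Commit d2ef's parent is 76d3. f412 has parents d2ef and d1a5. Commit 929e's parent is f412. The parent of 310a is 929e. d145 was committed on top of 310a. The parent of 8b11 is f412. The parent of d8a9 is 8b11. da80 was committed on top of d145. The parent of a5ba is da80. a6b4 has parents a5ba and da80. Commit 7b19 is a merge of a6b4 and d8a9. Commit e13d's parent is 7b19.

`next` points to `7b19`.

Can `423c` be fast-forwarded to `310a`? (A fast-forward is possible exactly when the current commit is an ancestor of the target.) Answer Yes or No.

A fast-forward from 423c to 310a is possible iff 423c is an ancestor of 310a.
Ancestors of 310a: {310a, 423c, 76d3, 797b, 929e, b953, d1a5, d2ef, f412}.
423c is among them, so fast-forward is possible.

Yes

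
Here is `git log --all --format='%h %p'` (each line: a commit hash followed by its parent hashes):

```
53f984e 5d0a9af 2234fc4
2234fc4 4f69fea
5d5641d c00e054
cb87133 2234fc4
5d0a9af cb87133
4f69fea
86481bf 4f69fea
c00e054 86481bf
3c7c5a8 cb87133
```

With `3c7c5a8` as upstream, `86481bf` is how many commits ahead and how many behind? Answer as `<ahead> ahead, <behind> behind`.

1 ahead, 3 behind

Reachable from 86481bf: {4f69fea, 86481bf}.
Reachable from 3c7c5a8: {2234fc4, 3c7c5a8, 4f69fea, cb87133}.
Only in 86481bf's history (ahead): {86481bf} — 1.
Only in 3c7c5a8's history (behind): {2234fc4, 3c7c5a8, cb87133} — 3.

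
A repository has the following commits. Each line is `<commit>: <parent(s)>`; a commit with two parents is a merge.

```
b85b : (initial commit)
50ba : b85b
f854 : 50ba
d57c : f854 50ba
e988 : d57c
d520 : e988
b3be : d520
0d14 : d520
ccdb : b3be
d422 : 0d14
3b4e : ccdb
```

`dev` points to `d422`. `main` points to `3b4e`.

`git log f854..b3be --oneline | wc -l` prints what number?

Reachable from b3be: {50ba, b3be, b85b, d520, d57c, e988, f854}.
Reachable from f854: {50ba, b85b, f854}.
In b3be's history but not f854's: {b3be, d520, d57c, e988} — 4 commits.

4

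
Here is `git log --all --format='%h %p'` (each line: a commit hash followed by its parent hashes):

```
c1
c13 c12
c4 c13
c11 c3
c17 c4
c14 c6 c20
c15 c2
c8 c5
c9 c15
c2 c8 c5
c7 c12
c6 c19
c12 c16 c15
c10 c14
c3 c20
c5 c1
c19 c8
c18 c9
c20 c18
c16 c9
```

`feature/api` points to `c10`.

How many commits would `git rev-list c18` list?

7

Walking parent pointers from c18: reachable set = {c1, c15, c18, c2, c5, c8, c9}.
That is 7 commits.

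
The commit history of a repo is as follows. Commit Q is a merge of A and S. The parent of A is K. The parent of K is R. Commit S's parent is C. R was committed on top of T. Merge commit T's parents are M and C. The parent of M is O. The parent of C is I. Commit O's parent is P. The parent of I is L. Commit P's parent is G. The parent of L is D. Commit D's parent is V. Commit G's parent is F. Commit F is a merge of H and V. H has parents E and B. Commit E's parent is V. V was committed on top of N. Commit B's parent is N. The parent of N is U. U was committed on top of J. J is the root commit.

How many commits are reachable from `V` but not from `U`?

2

Reachable from V: {J, N, U, V}.
Reachable from U: {J, U}.
In V's history but not U's: {N, V} — 2 commits.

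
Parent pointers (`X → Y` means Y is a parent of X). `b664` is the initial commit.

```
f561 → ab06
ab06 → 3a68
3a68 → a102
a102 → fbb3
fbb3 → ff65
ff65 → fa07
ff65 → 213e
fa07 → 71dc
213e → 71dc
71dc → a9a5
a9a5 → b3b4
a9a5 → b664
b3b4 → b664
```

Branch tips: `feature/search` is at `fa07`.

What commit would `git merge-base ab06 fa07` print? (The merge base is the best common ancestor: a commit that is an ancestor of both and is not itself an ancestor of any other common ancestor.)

Ancestors of ab06: {213e, 3a68, 71dc, a102, a9a5, ab06, b3b4, b664, fa07, fbb3, ff65}.
Ancestors of fa07: {71dc, a9a5, b3b4, b664, fa07}.
Common ancestors: {71dc, a9a5, b3b4, b664, fa07}.
Among these, fa07 is not an ancestor of any other common ancestor — it is the merge base.

fa07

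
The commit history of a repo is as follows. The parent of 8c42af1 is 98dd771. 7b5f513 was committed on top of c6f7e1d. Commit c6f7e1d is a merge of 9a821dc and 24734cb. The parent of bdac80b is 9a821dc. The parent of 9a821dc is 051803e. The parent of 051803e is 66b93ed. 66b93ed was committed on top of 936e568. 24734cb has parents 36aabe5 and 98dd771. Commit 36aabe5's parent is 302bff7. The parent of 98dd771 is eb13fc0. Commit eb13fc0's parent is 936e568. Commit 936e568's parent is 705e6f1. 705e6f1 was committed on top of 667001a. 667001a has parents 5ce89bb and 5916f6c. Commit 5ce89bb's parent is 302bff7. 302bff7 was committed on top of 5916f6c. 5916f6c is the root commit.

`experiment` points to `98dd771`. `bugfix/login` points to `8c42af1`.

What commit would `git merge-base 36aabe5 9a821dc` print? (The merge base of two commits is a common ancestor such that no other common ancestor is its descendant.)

302bff7

Ancestors of 36aabe5: {302bff7, 36aabe5, 5916f6c}.
Ancestors of 9a821dc: {051803e, 302bff7, 5916f6c, 5ce89bb, 667001a, 66b93ed, 705e6f1, 936e568, 9a821dc}.
Common ancestors: {302bff7, 5916f6c}.
Among these, 302bff7 is not an ancestor of any other common ancestor — it is the merge base.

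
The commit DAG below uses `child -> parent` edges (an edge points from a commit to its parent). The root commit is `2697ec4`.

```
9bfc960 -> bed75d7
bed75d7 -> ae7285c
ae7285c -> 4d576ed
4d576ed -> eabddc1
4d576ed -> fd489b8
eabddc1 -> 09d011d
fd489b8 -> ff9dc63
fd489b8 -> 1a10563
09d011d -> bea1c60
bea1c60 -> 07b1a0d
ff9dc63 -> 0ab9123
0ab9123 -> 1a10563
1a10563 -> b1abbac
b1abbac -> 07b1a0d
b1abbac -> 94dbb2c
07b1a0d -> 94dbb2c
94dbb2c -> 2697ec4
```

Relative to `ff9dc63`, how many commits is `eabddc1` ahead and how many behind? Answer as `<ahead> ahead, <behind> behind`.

3 ahead, 4 behind

Reachable from eabddc1: {07b1a0d, 09d011d, 2697ec4, 94dbb2c, bea1c60, eabddc1}.
Reachable from ff9dc63: {07b1a0d, 0ab9123, 1a10563, 2697ec4, 94dbb2c, b1abbac, ff9dc63}.
Only in eabddc1's history (ahead): {09d011d, bea1c60, eabddc1} — 3.
Only in ff9dc63's history (behind): {0ab9123, 1a10563, b1abbac, ff9dc63} — 4.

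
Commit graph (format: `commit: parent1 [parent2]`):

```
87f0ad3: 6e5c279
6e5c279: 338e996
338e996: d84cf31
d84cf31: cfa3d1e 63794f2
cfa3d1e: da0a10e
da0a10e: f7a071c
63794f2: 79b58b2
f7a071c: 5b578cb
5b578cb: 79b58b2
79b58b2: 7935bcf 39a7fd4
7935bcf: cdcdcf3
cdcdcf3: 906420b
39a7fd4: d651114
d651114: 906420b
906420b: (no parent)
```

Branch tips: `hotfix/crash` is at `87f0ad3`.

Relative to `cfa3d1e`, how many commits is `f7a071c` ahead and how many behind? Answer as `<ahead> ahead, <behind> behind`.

Reachable from f7a071c: {39a7fd4, 5b578cb, 7935bcf, 79b58b2, 906420b, cdcdcf3, d651114, f7a071c}.
Reachable from cfa3d1e: {39a7fd4, 5b578cb, 7935bcf, 79b58b2, 906420b, cdcdcf3, cfa3d1e, d651114, da0a10e, f7a071c}.
Only in f7a071c's history (ahead): {} — 0.
Only in cfa3d1e's history (behind): {cfa3d1e, da0a10e} — 2.

0 ahead, 2 behind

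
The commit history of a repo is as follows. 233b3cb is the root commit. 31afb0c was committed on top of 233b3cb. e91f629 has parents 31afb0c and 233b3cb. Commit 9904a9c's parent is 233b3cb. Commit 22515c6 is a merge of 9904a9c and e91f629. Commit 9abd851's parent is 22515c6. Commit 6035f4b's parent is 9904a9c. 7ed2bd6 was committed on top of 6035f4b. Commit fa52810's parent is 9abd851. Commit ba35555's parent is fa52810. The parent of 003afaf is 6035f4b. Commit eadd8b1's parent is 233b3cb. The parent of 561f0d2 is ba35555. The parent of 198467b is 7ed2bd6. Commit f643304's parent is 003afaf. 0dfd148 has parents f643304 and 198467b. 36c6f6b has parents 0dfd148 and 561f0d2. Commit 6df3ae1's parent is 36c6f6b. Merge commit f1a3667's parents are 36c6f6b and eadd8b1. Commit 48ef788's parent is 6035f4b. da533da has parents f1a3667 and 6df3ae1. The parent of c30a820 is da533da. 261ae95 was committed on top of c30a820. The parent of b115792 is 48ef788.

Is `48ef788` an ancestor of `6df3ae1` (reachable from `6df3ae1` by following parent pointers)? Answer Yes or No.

No

Ancestors of 6df3ae1: {003afaf, 0dfd148, 198467b, 22515c6, 233b3cb, 31afb0c, 36c6f6b, 561f0d2, 6035f4b, 6df3ae1, 7ed2bd6, 9904a9c, 9abd851, ba35555, e91f629, f643304, fa52810}.
48ef788 is not in that set, so it is not an ancestor of 6df3ae1.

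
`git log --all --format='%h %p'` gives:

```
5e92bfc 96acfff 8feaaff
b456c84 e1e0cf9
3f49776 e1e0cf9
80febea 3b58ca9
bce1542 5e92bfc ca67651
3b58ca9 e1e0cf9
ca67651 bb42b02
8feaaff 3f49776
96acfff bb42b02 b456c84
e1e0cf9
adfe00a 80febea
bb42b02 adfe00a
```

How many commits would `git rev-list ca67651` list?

6

Walking parent pointers from ca67651: reachable set = {3b58ca9, 80febea, adfe00a, bb42b02, ca67651, e1e0cf9}.
That is 6 commits.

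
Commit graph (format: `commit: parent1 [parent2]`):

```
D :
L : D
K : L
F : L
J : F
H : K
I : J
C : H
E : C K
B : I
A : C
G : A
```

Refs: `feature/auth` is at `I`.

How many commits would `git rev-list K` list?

Walking parent pointers from K: reachable set = {D, K, L}.
That is 3 commits.

3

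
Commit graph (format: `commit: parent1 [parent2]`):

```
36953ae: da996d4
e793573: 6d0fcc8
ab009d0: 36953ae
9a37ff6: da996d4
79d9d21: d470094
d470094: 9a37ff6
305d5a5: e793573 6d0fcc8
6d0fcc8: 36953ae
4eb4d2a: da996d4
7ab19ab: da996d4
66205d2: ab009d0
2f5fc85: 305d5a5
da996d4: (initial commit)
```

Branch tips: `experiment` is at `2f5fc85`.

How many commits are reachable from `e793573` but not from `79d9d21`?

Reachable from e793573: {36953ae, 6d0fcc8, da996d4, e793573}.
Reachable from 79d9d21: {79d9d21, 9a37ff6, d470094, da996d4}.
In e793573's history but not 79d9d21's: {36953ae, 6d0fcc8, e793573} — 3 commits.

3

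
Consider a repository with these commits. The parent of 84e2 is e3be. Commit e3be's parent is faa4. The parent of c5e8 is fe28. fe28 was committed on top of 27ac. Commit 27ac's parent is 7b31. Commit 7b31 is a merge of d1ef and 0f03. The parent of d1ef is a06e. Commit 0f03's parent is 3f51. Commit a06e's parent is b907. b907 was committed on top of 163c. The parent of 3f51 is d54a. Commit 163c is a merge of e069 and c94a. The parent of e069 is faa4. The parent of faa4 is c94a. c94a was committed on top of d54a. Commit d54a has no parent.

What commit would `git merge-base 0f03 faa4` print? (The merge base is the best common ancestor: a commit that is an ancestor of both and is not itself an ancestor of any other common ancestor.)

Ancestors of 0f03: {0f03, 3f51, d54a}.
Ancestors of faa4: {c94a, d54a, faa4}.
Common ancestors: {d54a}.
The only common ancestor is d54a, so it is the merge base.

d54a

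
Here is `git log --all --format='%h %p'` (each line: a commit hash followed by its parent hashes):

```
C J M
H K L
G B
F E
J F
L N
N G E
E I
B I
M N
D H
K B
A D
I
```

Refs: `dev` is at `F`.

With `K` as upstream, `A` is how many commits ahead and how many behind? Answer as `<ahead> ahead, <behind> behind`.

Reachable from A: {A, B, D, E, G, H, I, K, L, N}.
Reachable from K: {B, I, K}.
Only in A's history (ahead): {A, D, E, G, H, L, N} — 7.
Only in K's history (behind): {} — 0.

7 ahead, 0 behind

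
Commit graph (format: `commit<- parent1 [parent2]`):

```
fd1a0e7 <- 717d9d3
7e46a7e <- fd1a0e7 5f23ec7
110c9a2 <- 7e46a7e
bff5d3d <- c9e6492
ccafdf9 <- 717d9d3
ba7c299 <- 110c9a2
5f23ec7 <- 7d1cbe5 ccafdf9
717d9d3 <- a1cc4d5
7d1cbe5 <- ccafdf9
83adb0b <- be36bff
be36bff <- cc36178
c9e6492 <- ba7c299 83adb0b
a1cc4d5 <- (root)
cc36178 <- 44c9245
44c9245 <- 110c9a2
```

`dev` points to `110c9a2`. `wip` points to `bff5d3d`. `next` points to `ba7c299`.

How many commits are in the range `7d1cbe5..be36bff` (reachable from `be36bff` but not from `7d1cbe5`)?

Reachable from be36bff: {110c9a2, 44c9245, 5f23ec7, 717d9d3, 7d1cbe5, 7e46a7e, a1cc4d5, be36bff, cc36178, ccafdf9, fd1a0e7}.
Reachable from 7d1cbe5: {717d9d3, 7d1cbe5, a1cc4d5, ccafdf9}.
In be36bff's history but not 7d1cbe5's: {110c9a2, 44c9245, 5f23ec7, 7e46a7e, be36bff, cc36178, fd1a0e7} — 7 commits.

7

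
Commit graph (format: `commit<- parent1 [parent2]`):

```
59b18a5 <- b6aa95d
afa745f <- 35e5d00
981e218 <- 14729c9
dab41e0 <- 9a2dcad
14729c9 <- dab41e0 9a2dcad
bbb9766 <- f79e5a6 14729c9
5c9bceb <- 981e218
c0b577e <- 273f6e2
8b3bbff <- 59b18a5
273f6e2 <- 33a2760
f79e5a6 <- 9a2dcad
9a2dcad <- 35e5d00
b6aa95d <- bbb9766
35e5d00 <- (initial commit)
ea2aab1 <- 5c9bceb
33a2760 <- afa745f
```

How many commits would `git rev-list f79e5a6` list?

Walking parent pointers from f79e5a6: reachable set = {35e5d00, 9a2dcad, f79e5a6}.
That is 3 commits.

3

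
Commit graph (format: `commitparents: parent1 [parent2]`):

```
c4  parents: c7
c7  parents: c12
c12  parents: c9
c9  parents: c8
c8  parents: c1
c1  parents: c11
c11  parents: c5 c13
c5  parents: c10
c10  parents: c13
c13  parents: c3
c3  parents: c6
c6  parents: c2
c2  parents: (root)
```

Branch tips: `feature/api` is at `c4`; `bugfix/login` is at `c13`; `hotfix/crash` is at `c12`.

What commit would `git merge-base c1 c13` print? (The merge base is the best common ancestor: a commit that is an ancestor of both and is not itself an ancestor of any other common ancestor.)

Ancestors of c1: {c1, c10, c11, c13, c2, c3, c5, c6}.
Ancestors of c13: {c13, c2, c3, c6}.
Common ancestors: {c13, c2, c3, c6}.
Among these, c13 is not an ancestor of any other common ancestor — it is the merge base.

c13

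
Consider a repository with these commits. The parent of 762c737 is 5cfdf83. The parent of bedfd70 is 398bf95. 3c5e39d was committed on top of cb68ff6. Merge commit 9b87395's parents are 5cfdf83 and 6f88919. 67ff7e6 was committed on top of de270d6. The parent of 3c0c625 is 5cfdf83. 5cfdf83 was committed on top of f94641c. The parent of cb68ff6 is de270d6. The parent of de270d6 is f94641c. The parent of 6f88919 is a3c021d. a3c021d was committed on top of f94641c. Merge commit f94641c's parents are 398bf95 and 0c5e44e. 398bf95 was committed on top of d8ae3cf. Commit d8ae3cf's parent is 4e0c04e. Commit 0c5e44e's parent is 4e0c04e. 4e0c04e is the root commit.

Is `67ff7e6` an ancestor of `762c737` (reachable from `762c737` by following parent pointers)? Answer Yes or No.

Ancestors of 762c737: {0c5e44e, 398bf95, 4e0c04e, 5cfdf83, 762c737, d8ae3cf, f94641c}.
67ff7e6 is not in that set, so it is not an ancestor of 762c737.

No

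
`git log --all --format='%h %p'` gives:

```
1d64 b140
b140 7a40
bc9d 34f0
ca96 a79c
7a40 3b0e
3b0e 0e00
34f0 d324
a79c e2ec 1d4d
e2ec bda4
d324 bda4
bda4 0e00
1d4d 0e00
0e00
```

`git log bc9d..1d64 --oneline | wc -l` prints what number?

Reachable from 1d64: {0e00, 1d64, 3b0e, 7a40, b140}.
Reachable from bc9d: {0e00, 34f0, bc9d, bda4, d324}.
In 1d64's history but not bc9d's: {1d64, 3b0e, 7a40, b140} — 4 commits.

4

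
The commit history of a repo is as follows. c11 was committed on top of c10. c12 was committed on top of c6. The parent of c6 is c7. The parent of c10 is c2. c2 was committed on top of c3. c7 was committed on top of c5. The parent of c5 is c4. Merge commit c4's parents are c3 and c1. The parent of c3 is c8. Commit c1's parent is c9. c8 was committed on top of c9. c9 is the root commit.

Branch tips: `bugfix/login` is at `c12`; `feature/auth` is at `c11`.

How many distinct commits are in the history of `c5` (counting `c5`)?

Walking parent pointers from c5: reachable set = {c1, c3, c4, c5, c8, c9}.
That is 6 commits.

6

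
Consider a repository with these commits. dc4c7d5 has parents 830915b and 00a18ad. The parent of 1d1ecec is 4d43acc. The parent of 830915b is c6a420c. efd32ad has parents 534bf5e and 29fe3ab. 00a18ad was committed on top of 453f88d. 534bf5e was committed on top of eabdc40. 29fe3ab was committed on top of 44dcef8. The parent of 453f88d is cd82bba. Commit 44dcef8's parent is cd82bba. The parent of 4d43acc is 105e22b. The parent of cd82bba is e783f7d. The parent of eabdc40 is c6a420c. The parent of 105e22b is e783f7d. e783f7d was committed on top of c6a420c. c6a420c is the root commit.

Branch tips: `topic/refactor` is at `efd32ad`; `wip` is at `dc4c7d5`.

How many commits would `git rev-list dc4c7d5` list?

Walking parent pointers from dc4c7d5: reachable set = {00a18ad, 453f88d, 830915b, c6a420c, cd82bba, dc4c7d5, e783f7d}.
That is 7 commits.

7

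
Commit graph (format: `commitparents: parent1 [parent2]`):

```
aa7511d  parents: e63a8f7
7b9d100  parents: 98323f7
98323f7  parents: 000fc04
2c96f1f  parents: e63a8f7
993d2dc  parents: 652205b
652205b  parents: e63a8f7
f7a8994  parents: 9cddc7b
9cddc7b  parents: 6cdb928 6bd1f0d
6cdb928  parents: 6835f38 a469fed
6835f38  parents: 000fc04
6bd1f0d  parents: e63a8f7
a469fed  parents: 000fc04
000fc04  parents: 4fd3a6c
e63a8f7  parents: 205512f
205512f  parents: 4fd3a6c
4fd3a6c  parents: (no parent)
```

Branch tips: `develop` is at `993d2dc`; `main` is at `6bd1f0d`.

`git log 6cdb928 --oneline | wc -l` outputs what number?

Walking parent pointers from 6cdb928: reachable set = {000fc04, 4fd3a6c, 6835f38, 6cdb928, a469fed}.
That is 5 commits.

5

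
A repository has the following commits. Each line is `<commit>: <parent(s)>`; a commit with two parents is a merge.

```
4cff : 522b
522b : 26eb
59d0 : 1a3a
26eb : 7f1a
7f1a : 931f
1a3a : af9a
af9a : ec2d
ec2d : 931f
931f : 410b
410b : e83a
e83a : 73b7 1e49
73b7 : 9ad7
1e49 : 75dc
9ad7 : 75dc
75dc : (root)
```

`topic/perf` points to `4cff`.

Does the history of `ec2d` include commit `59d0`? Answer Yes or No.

Ancestors of ec2d: {1e49, 410b, 73b7, 75dc, 931f, 9ad7, e83a, ec2d}.
59d0 is not in that set, so it is not an ancestor of ec2d.

No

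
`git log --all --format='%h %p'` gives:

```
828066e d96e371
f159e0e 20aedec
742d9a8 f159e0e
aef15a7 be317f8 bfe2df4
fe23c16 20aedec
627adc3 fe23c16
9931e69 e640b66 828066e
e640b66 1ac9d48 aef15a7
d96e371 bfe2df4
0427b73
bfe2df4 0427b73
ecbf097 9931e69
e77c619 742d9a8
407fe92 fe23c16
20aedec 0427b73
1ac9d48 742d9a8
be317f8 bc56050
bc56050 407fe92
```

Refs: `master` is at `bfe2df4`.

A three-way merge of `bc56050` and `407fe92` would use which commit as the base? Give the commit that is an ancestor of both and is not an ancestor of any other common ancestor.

407fe92

Ancestors of bc56050: {0427b73, 20aedec, 407fe92, bc56050, fe23c16}.
Ancestors of 407fe92: {0427b73, 20aedec, 407fe92, fe23c16}.
Common ancestors: {0427b73, 20aedec, 407fe92, fe23c16}.
Among these, 407fe92 is not an ancestor of any other common ancestor — it is the merge base.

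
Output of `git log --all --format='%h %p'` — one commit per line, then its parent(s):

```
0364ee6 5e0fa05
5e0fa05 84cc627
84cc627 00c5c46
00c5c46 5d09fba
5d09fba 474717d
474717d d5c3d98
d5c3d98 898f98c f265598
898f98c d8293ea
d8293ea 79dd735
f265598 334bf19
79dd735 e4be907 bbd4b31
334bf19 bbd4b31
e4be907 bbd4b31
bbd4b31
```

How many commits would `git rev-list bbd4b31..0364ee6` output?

13

Reachable from 0364ee6: {00c5c46, 0364ee6, 334bf19, 474717d, 5d09fba, 5e0fa05, 79dd735, 84cc627, 898f98c, bbd4b31, d5c3d98, d8293ea, e4be907, f265598}.
Reachable from bbd4b31: {bbd4b31}.
In 0364ee6's history but not bbd4b31's: {00c5c46, 0364ee6, 334bf19, 474717d, 5d09fba, 5e0fa05, 79dd735, 84cc627, 898f98c, d5c3d98, d8293ea, e4be907, f265598} — 13 commits.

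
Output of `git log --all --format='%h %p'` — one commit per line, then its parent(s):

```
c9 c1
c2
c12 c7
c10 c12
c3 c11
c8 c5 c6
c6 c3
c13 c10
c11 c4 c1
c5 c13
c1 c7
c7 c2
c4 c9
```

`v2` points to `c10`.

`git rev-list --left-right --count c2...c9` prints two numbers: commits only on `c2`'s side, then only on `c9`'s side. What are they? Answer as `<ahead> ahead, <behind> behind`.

Reachable from c2: {c2}.
Reachable from c9: {c1, c2, c7, c9}.
Only in c2's history (ahead): {} — 0.
Only in c9's history (behind): {c1, c7, c9} — 3.

0 ahead, 3 behind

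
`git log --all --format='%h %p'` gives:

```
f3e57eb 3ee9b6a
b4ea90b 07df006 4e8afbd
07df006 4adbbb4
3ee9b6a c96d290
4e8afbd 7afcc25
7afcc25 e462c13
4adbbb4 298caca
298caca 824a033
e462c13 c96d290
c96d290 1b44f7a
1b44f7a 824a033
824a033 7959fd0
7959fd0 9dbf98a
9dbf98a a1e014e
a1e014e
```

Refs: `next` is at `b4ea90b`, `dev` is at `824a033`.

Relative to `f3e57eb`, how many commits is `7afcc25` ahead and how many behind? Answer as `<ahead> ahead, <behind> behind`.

Reachable from 7afcc25: {1b44f7a, 7959fd0, 7afcc25, 824a033, 9dbf98a, a1e014e, c96d290, e462c13}.
Reachable from f3e57eb: {1b44f7a, 3ee9b6a, 7959fd0, 824a033, 9dbf98a, a1e014e, c96d290, f3e57eb}.
Only in 7afcc25's history (ahead): {7afcc25, e462c13} — 2.
Only in f3e57eb's history (behind): {3ee9b6a, f3e57eb} — 2.

2 ahead, 2 behind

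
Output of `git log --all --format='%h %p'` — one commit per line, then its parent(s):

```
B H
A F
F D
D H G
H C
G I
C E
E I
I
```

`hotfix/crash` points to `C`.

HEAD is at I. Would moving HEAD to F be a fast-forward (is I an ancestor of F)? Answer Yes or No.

A fast-forward from I to F is possible iff I is an ancestor of F.
Ancestors of F: {C, D, E, F, G, H, I}.
I is among them, so fast-forward is possible.

Yes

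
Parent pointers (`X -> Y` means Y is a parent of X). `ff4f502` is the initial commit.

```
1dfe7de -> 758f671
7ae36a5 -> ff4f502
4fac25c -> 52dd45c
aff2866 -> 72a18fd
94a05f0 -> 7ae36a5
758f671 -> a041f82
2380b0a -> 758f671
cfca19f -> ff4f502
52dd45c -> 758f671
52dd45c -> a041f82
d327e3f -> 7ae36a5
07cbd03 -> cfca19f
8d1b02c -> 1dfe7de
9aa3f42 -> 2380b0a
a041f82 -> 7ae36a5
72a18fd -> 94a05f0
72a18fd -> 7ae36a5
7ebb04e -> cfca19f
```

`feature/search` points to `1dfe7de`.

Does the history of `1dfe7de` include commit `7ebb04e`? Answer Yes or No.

Ancestors of 1dfe7de: {1dfe7de, 758f671, 7ae36a5, a041f82, ff4f502}.
7ebb04e is not in that set, so it is not an ancestor of 1dfe7de.

No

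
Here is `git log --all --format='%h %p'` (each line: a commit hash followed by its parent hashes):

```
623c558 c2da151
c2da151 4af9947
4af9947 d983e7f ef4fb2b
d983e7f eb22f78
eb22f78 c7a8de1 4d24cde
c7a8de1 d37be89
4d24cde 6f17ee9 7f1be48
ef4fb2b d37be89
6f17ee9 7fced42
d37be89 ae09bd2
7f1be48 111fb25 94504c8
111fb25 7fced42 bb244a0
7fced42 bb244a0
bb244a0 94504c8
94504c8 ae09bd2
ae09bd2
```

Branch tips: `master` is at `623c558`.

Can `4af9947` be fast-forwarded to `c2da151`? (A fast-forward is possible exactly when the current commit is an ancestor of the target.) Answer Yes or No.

A fast-forward from 4af9947 to c2da151 is possible iff 4af9947 is an ancestor of c2da151.
Ancestors of c2da151: {111fb25, 4af9947, 4d24cde, 6f17ee9, 7f1be48, 7fced42, 94504c8, ae09bd2, bb244a0, c2da151, c7a8de1, d37be89, d983e7f, eb22f78, ef4fb2b}.
4af9947 is among them, so fast-forward is possible.

Yes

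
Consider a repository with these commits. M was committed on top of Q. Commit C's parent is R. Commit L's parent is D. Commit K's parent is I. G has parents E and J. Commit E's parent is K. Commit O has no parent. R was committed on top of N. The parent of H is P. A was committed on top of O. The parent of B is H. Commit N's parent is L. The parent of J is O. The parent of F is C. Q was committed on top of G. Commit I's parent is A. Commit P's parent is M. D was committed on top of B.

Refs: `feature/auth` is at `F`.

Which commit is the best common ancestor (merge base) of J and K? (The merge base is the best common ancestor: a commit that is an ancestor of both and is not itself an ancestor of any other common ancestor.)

O

Ancestors of J: {J, O}.
Ancestors of K: {A, I, K, O}.
Common ancestors: {O}.
The only common ancestor is O, so it is the merge base.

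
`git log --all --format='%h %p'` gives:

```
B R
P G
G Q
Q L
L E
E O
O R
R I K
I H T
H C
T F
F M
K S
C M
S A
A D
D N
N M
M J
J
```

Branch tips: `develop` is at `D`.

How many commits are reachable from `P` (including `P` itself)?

Walking parent pointers from P: reachable set = {A, C, D, E, F, G, H, I, J, K, L, M, N, O, P, Q, R, S, T}.
That is 19 commits.

19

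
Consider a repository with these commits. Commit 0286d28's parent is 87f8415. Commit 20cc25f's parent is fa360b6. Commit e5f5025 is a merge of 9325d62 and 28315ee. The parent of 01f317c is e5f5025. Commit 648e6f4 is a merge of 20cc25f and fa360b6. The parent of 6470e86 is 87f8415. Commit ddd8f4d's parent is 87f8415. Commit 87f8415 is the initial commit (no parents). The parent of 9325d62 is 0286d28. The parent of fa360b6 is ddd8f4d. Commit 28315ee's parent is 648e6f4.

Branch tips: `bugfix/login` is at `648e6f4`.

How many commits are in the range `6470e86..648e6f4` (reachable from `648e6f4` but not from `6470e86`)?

4

Reachable from 648e6f4: {20cc25f, 648e6f4, 87f8415, ddd8f4d, fa360b6}.
Reachable from 6470e86: {6470e86, 87f8415}.
In 648e6f4's history but not 6470e86's: {20cc25f, 648e6f4, ddd8f4d, fa360b6} — 4 commits.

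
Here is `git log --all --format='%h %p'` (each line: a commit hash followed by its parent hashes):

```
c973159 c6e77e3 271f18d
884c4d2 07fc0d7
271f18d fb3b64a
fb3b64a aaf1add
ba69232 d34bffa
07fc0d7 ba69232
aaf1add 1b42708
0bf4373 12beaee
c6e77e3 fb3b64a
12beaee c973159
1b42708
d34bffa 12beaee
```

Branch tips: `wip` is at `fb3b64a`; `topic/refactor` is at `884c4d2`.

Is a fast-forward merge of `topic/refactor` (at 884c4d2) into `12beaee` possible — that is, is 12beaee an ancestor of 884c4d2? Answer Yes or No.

Yes

A fast-forward from 12beaee to 884c4d2 is possible iff 12beaee is an ancestor of 884c4d2.
Ancestors of 884c4d2: {07fc0d7, 12beaee, 1b42708, 271f18d, 884c4d2, aaf1add, ba69232, c6e77e3, c973159, d34bffa, fb3b64a}.
12beaee is among them, so fast-forward is possible.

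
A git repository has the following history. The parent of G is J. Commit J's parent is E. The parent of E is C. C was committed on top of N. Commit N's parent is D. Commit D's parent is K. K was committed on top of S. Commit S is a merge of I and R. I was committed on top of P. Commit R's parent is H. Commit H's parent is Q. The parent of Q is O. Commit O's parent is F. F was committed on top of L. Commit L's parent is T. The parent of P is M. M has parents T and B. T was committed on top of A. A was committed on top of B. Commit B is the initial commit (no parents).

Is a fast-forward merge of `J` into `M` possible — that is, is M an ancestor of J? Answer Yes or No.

Yes

A fast-forward from M to J is possible iff M is an ancestor of J.
Ancestors of J: {A, B, C, D, E, F, H, I, J, K, L, M, N, O, P, Q, R, S, T}.
M is among them, so fast-forward is possible.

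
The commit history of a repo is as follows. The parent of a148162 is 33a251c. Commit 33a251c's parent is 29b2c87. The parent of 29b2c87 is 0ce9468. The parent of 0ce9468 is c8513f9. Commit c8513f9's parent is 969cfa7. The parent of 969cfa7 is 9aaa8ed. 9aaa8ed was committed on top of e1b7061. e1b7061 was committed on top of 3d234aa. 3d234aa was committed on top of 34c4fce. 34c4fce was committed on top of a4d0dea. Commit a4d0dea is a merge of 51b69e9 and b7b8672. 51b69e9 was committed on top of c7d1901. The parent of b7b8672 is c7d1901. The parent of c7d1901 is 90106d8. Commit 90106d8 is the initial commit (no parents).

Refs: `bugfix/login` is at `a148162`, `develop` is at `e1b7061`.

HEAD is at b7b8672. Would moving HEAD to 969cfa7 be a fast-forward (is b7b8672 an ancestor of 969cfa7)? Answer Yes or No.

A fast-forward from b7b8672 to 969cfa7 is possible iff b7b8672 is an ancestor of 969cfa7.
Ancestors of 969cfa7: {34c4fce, 3d234aa, 51b69e9, 90106d8, 969cfa7, 9aaa8ed, a4d0dea, b7b8672, c7d1901, e1b7061}.
b7b8672 is among them, so fast-forward is possible.

Yes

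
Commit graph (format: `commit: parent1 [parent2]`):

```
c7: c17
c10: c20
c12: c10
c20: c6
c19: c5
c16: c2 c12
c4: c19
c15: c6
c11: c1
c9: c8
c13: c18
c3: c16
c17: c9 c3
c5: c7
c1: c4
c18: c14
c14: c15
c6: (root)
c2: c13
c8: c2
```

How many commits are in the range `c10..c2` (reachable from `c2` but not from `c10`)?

Reachable from c2: {c13, c14, c15, c18, c2, c6}.
Reachable from c10: {c10, c20, c6}.
In c2's history but not c10's: {c13, c14, c15, c18, c2} — 5 commits.

5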